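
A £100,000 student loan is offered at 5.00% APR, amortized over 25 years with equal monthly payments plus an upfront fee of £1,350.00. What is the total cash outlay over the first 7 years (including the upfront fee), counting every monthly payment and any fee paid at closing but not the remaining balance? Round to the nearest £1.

£50,456

Monthly rate = 5%/12 = 0.0041667; payment = 100,000 × 0.0041667 / (1 − (1+0.0041667)^−300) = £584.59.
Total outlay = 84 × £584.59 + £1,350.00 = £50,455.56.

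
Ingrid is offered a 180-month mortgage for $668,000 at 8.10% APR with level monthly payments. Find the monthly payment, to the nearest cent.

Monthly rate = 8.1%/12 = 0.0067500; payment = 668,000 × 0.0067500 / (1 − (1+0.0067500)^−180) = $6,422.38.

$6,422.38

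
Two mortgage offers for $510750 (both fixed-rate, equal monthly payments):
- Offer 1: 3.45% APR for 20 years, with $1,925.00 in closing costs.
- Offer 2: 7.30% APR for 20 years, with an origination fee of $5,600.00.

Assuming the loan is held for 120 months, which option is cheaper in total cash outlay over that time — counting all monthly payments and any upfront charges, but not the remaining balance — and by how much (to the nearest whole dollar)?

Offer 1 by $136,070

Offer 1: monthly rate = 3.45%/12 = 0.0028750; payment = 510,750 × 0.0028750 / (1 − (1+0.0028750)^−240) = $2,949.04.
Offer 2: monthly rate = 7.3%/12 = 0.0060833; payment = 510,750 × 0.0060833 / (1 − (1+0.0060833)^−240) = $4,052.33.
Over 120 months: Offer 1 costs 120 × $2,949.04 + $1,925.00 = $355,809.80; Offer 2 costs 120 × $4,052.33 + $5,600.00 = $491,879.60.
Offer 1 is cheaper by $491,879.60 − $355,809.80 = $136,069.80.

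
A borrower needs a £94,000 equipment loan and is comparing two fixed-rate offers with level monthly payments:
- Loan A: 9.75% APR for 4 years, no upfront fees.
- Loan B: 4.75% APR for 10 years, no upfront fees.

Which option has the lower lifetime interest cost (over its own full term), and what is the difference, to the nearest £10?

Loan A: monthly rate = 9.75%/12 = 0.0081250; payment = 94,000 × 0.0081250 / (1 − (1+0.0081250)^−48) = £2,372.81.
Total interest on Loan A = 48 × £2,372.81 − £94,000 = £19,894.88.
Loan B: at 4.75% the monthly rate is 0.0039583, so the payment is 94,000 × 0.0039583 / (1 − 1.0039583^−120) = £985.57.
Total interest on Loan B = 120 × £985.57 − £94,000 = £24,268.40.
Loan A is lower by £4,373.52.

Loan A by £4,370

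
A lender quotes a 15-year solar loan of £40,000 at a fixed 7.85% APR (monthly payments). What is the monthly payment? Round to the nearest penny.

At 7.85% the monthly rate is 0.0065417, so the payment is 40,000 × 0.0065417 / (1 − 1.0065417^−180) = £378.81.

£378.81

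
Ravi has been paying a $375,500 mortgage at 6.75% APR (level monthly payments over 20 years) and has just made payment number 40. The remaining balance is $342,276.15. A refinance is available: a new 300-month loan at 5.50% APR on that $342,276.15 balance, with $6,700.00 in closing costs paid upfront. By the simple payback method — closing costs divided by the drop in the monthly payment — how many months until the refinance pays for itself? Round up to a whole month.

9 months

Current payment = 375,500 × 6.75%/12 / (1 − (1+0.0056250)^−240) = $2,855.17.
Refinanced payment = 342,276.15 × 0.0045833 / (1 − (1+0.0045833)^−300) = $2,101.88.
Monthly savings = $2,855.17 − $2,101.88 = $753.29.
Break-even = $6,700.00 / $753.29 = 8.89 → 9 months.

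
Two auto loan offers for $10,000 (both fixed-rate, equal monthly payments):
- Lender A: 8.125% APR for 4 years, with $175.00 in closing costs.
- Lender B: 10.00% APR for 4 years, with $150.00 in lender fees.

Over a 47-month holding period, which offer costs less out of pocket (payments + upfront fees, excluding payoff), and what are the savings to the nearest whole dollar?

Lender A by $394

Lender A: at 8.125% the monthly rate is 0.0067708, so the payment is 10,000 × 0.0067708 / (1 − 1.0067708^−48) = $244.72.
Lender B: monthly rate = 10%/12 = 0.0083333; payment = 10,000 × 0.0083333 / (1 − (1+0.0083333)^−48) = $253.63.
Over 47 months: Lender A costs 47 × $244.72 + $175.00 = $11,676.84; Lender B costs 47 × $253.63 + $150.00 = $12,070.61.
Lender A is cheaper by $12,070.61 − $11,676.84 = $393.77.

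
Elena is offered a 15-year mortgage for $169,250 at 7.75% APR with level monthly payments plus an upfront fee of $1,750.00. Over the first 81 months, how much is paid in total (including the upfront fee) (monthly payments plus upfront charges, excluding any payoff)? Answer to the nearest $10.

$130,790

At 7.75% the monthly rate is 0.0064583, so the payment is 169,250 × 0.0064583 / (1 − 1.0064583^−180) = $1,593.11.
Total outlay = 81 × $1,593.11 + $1,750.00 = $130,791.91.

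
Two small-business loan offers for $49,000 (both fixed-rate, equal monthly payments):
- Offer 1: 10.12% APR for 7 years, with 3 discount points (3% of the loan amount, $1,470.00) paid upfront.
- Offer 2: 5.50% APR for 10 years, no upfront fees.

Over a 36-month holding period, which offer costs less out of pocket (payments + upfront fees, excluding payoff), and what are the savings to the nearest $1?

Offer 2 by $11,720

Offer 1: monthly rate = 10.12%/12 = 0.0084333; payment = 49,000 × 0.0084333 / (1 − (1+0.0084333)^−84) = $816.50.
Offer 2: at 5.50% the monthly rate is 0.0045833, so the payment is 49,000 × 0.0045833 / (1 − 1.0045833^−120) = $531.78.
Over 36 months: Offer 1 costs 36 × $816.50 + $1,470.00 = $30,864.00; Offer 2 costs 36 × $531.78 = $19,144.08.
Offer 2 is cheaper by $30,864.00 − $19,144.08 = $11,719.92.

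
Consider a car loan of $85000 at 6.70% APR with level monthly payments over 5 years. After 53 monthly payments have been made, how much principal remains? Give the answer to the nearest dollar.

$11,441

With monthly rate i = 6.7%/12 = 0.0055833, the balance after k of n payments is P · [(1+i)^n − (1+i)^k] / [(1+i)^n − 1].
(1+0.0055833)^60 = 1.39663847 and (1+0.0055833)^53 = 1.34325212, so the balance is 85,000 × (1.39663847 − 1.34325212) / (1.39663847 − 1) = $11,440.75.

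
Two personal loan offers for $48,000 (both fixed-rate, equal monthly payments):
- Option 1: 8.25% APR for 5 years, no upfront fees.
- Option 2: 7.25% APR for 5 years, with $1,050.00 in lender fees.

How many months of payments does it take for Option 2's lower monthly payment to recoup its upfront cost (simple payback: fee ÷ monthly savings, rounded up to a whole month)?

46 months

Option 1: at 8.25% the monthly rate is 0.0068750, so the payment is 48,000 × 0.0068750 / (1 − 1.0068750^−60) = $979.02.
Option 2: monthly rate = 7.25%/12 = 0.0060417; payment = 48,000 × 0.0060417 / (1 − (1+0.0060417)^−60) = $956.13.
Monthly savings = $979.02 − $956.13 = $22.89.
Break-even = $1,050.00 / $22.89 = 45.87 → 46 months.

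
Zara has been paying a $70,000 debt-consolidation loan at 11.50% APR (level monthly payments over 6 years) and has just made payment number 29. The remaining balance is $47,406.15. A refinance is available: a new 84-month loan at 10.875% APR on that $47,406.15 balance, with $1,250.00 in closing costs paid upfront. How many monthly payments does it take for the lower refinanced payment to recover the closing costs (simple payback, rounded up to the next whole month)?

3 months

Current payment = 70,000 × 11.5%/12 / (1 − (1+0.0095833)^−72) = $1,350.38.
Refinanced payment = 47,406.15 × 0.0090625 / (1 − (1+0.0090625)^−84) = $808.60.
Monthly savings = $1,350.38 − $808.60 = $541.78.
Break-even = $1,250.00 / $541.78 = 2.31 → 3 months.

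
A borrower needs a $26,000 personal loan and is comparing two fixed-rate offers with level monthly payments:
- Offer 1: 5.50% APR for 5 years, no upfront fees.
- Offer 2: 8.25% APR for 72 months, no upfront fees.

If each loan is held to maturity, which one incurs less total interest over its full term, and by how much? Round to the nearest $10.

Offer 1 by $3,250

Offer 1: monthly rate = 5.5%/12 = 0.0045833; payment = 26,000 × 0.0045833 / (1 − (1+0.0045833)^−60) = $496.63.
Total interest on Offer 1 = 60 × $496.63 − $26,000 = $3,797.80.
Offer 2: at 8.25% the monthly rate is 0.0068750, so the payment is 26,000 × 0.0068750 / (1 − 1.0068750^−72) = $459.04.
Total interest on Offer 2 = 72 × $459.04 − $26,000 = $7,050.88.
Offer 1 is lower by $3,253.08.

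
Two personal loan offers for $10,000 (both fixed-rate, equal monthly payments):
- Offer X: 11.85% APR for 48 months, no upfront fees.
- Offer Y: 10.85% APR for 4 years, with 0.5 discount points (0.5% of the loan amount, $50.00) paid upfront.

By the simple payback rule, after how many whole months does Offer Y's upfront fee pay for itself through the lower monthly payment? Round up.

Offer X: at 11.85% the monthly rate is 0.0098750, so the payment is 10,000 × 0.0098750 / (1 − 1.0098750^−48) = $262.60.
Offer Y: monthly rate = 10.85%/12 = 0.0090417; payment = 10,000 × 0.0090417 / (1 − (1+0.0090417)^−48) = $257.73.
Monthly savings = $262.60 − $257.73 = $4.87.
Break-even = $50.00 / $4.87 = 10.27 → 11 months.

11 months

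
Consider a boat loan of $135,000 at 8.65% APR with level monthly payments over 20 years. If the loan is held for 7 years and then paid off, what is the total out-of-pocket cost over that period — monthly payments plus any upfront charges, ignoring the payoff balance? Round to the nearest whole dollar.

At 8.65% the monthly rate is 0.0072083, so the payment is 135,000 × 0.0072083 / (1 − 1.0072083^−240) = $1,184.41.
Total outlay = 84 × $1,184.41 = $99,490.44.

$99,490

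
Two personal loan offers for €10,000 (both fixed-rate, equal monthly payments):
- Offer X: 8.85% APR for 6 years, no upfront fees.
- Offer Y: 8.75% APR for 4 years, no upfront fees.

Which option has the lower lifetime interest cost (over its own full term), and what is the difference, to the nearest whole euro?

Offer Y by €1,037

Offer X: monthly rate = 8.85%/12 = 0.0073750; payment = 10,000 × 0.0073750 / (1 − (1+0.0073750)^−72) = €179.51.
Total interest on Offer X = 72 × €179.51 − €10,000 = €2,924.72.
Offer Y: monthly rate = 8.75%/12 = 0.0072917; payment = 10,000 × 0.0072917 / (1 − (1+0.0072917)^−48) = €247.67.
Total interest on Offer Y = 48 × €247.67 − €10,000 = €1,888.16.
Offer Y is lower by €1,036.56.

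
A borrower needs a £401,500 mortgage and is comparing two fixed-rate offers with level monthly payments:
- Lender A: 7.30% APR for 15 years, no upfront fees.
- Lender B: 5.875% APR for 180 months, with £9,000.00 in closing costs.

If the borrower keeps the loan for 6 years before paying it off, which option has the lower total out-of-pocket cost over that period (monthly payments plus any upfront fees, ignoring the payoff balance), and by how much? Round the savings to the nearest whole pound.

Lender A: at 7.30% the monthly rate is 0.0060833, so the payment is 401,500 × 0.0060833 / (1 − 1.0060833^−180) = £3,676.47.
Lender B: at 5.875% the monthly rate is 0.0048958, so the payment is 401,500 × 0.0048958 / (1 − 1.0048958^−180) = £3,361.03.
Over 72 months: Lender A costs 72 × £3,676.47 = £264,705.84; Lender B costs 72 × £3,361.03 + £9,000.00 = £250,994.16.
Lender B is cheaper by £264,705.84 − £250,994.16 = £13,711.68.

Lender B by £13,712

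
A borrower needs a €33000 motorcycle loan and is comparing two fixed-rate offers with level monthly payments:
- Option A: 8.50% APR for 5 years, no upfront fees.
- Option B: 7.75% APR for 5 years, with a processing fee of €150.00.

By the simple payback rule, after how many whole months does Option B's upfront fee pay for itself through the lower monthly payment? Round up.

13 months

Option A: monthly rate = 8.5%/12 = 0.0070833; payment = 33,000 × 0.0070833 / (1 − (1+0.0070833)^−60) = €677.05.
Option B: monthly rate = 7.75%/12 = 0.0064583; payment = 33,000 × 0.0064583 / (1 − (1+0.0064583)^−60) = €665.18.
Monthly savings = €677.05 − €665.18 = €11.87.
Break-even = €150.00 / €11.87 = 12.64 → 13 months.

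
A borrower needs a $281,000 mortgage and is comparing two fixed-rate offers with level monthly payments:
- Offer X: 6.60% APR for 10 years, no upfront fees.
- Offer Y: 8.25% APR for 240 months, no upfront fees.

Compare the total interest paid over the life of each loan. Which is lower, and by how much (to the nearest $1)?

Offer X: monthly rate = 6.6%/12 = 0.0055000; payment = 281,000 × 0.0055000 / (1 − (1+0.0055000)^−120) = $3,205.01.
Total interest on Offer X = 120 × $3,205.01 − $281,000 = $103,601.20.
Offer Y: monthly rate = 8.25%/12 = 0.0068750; payment = 281,000 × 0.0068750 / (1 − (1+0.0068750)^−240) = $2,394.30.
Total interest on Offer Y = 240 × $2,394.30 − $281,000 = $293,632.00.
Offer X is lower by $190,030.80.

Offer X by $190,031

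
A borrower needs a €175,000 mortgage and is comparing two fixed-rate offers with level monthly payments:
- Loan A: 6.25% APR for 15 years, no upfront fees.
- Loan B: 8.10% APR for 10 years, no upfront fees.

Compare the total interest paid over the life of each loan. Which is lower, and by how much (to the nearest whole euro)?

Loan B by €14,189

Loan A: at 6.25% the monthly rate is 0.0052083, so the payment is 175,000 × 0.0052083 / (1 − 1.0052083^−180) = €1,500.49.
Total interest on Loan A = 180 × €1,500.49 − €175,000 = €95,088.20.
Loan B: at 8.10% the monthly rate is 0.0067500, so the payment is 175,000 × 0.0067500 / (1 − 1.0067500^−120) = €2,132.49.
Total interest on Loan B = 120 × €2,132.49 − €175,000 = €80,898.80.
Loan B is lower by €14,189.40.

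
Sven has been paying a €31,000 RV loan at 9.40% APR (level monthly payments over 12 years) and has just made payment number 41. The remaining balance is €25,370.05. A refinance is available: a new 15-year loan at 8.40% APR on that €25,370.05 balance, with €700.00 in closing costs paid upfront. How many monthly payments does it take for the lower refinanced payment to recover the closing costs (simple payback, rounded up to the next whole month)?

Current payment = 31,000 × 9.4%/12 / (1 − (1+0.0078333)^−144) = €359.81.
Refinanced payment = 25,370.05 × 0.0070000 / (1 − (1+0.0070000)^−180) = €248.34.
Monthly savings = €359.81 − €248.34 = €111.47.
Break-even = €700.00 / €111.47 = 6.28 → 7 months.

7 months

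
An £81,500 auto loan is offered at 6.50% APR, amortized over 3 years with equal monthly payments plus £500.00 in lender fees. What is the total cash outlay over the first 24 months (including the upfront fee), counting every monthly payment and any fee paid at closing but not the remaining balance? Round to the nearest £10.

£60,450

Monthly rate = 6.5%/12 = 0.0054167; payment = 81,500 × 0.0054167 / (1 − (1+0.0054167)^−36) = £2,497.89.
Total outlay = 24 × £2,497.89 + £500.00 = £60,449.36.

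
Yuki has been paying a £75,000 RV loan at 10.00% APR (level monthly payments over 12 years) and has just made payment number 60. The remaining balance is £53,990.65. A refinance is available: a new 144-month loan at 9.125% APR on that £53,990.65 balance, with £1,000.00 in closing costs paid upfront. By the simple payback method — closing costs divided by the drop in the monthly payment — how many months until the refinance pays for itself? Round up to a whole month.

4 months

Current payment = 75,000 × 10%/12 / (1 − (1+0.0083333)^−144) = £896.31.
Refinanced payment = 53,990.65 × 0.0076042 / (1 − (1+0.0076042)^−144) = £618.24.
Monthly savings = £896.31 − £618.24 = £278.07.
Break-even = £1,000.00 / £278.07 = 3.60 → 4 months.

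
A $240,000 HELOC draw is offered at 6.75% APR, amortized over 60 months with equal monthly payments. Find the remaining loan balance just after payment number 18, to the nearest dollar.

$176,275

With monthly rate i = 6.75%/12 = 0.0056250, the balance after k of n payments is P · [(1+i)^n − (1+i)^k] / [(1+i)^n − 1].
(1+0.0056250)^60 = 1.40011493 and (1+0.0056250)^18 = 1.10623936, so the balance is 240,000 × (1.40011493 − 1.10623936) / (1.40011493 − 1) = $176,274.69.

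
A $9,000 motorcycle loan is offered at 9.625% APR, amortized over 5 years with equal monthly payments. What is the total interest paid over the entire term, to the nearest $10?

$2,370

At 9.625% the monthly rate is 0.0080208, so the payment is 9,000 × 0.0080208 / (1 − 1.0080208^−60) = $189.57.
Total paid = 60 × $189.57 = $11,374.20; interest = $11,374.20 − $9,000 = $2,374.20.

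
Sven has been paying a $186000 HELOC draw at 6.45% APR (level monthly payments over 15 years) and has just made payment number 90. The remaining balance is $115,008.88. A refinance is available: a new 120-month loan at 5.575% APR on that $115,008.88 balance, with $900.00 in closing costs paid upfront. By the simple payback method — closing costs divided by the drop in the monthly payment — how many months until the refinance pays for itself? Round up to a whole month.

3 months

Current payment = 186,000 × 6.45%/12 / (1 − (1+0.0053750)^−180) = $1,615.15.
Refinanced payment = 115,008.88 × 0.0046458 / (1 − (1+0.0046458)^−120) = $1,252.43.
Monthly savings = $1,615.15 − $1,252.43 = $362.72.
Break-even = $900.00 / $362.72 = 2.48 → 3 months.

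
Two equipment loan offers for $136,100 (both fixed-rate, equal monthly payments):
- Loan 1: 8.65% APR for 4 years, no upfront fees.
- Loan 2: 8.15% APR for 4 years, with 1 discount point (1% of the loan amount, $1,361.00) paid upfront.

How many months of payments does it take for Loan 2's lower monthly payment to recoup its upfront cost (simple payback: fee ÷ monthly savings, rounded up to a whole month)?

Loan 1: monthly rate = 8.65%/12 = 0.0072083; payment = 136,100 × 0.0072083 / (1 − (1+0.0072083)^−48) = $3,364.28.
Loan 2: monthly rate = 8.15%/12 = 0.0067917; payment = 136,100 × 0.0067917 / (1 − (1+0.0067917)^−48) = $3,332.19.
Monthly savings = $3,364.28 − $3,332.19 = $32.09.
Break-even = $1,361.00 / $32.09 = 42.41 → 43 months.

43 months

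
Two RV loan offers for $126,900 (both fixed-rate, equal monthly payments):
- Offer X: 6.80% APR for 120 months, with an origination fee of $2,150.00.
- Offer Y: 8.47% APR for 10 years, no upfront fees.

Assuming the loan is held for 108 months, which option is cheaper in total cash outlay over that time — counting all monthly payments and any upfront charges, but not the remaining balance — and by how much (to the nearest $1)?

Offer X: monthly rate = 6.8%/12 = 0.0056667; payment = 126,900 × 0.0056667 / (1 − (1+0.0056667)^−120) = $1,460.37.
Offer Y: monthly rate = 8.47%/12 = 0.0070583; payment = 126,900 × 0.0070583 / (1 − (1+0.0070583)^−120) = $1,571.34.
Over 108 months: Offer X costs 108 × $1,460.37 + $2,150.00 = $159,869.96; Offer Y costs 108 × $1,571.34 = $169,704.72.
Offer X is cheaper by $169,704.72 − $159,869.96 = $9,834.76.

Offer X by $9,835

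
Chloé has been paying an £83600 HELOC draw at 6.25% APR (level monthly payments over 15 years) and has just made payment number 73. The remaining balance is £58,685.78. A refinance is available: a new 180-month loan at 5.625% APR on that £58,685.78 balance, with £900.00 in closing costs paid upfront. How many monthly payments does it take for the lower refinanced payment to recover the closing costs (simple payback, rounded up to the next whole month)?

4 months

Current payment = 83,600 × 6.25%/12 / (1 − (1+0.0052083)^−180) = £716.81.
Refinanced payment = 58,685.78 × 0.0046875 / (1 − (1+0.0046875)^−180) = £483.41.
Monthly savings = £716.81 − £483.41 = £233.40.
Break-even = £900.00 / £233.40 = 3.86 → 4 months.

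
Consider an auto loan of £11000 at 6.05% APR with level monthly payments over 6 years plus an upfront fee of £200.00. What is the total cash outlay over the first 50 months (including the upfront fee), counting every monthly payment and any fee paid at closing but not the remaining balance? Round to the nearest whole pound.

At 6.05% the monthly rate is 0.0050417, so the payment is 11,000 × 0.0050417 / (1 − 1.0050417^−72) = £182.56.
Total outlay = 50 × £182.56 + £200.00 = £9,328.00.

£9,328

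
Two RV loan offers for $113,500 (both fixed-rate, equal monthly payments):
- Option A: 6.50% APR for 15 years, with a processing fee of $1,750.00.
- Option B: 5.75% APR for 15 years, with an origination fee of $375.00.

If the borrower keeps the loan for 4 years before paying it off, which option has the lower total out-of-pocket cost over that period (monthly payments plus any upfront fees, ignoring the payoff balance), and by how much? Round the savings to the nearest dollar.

Option A: monthly rate = 6.5%/12 = 0.0054167; payment = 113,500 × 0.0054167 / (1 − (1+0.0054167)^−180) = $988.71.
Option B: monthly rate = 5.75%/12 = 0.0047917; payment = 113,500 × 0.0047917 / (1 − (1+0.0047917)^−180) = $942.52.
Over 48 months: Option A costs 48 × $988.71 + $1,750.00 = $49,208.08; Option B costs 48 × $942.52 + $375.00 = $45,615.96.
Option B is cheaper by $49,208.08 − $45,615.96 = $3,592.12.

Option B by $3,592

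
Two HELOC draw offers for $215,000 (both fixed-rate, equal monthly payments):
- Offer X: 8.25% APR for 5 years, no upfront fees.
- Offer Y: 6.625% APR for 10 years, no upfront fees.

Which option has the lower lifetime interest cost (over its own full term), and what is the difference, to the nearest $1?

Offer X: at 8.25% the monthly rate is 0.0068750, so the payment is 215,000 × 0.0068750 / (1 − 1.0068750^−60) = $4,385.19.
Total interest on Offer X = 60 × $4,385.19 − $215,000 = $48,111.40.
Offer Y: at 6.625% the monthly rate is 0.0055208, so the payment is 215,000 × 0.0055208 / (1 − 1.0055208^−120) = $2,454.98.
Total interest on Offer Y = 120 × $2,454.98 − $215,000 = $79,597.60.
Offer X is lower by $31,486.20.

Offer X by $31,486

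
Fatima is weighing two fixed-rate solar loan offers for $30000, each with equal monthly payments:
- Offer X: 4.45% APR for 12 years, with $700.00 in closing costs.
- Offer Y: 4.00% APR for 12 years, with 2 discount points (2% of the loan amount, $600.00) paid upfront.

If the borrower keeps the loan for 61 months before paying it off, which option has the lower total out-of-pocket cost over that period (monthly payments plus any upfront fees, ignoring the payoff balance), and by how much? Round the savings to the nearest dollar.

Offer Y by $503

Offer X: at 4.45% the monthly rate is 0.0037083, so the payment is 30,000 × 0.0037083 / (1 − 1.0037083^−144) = $269.26.
Offer Y: at 4.00% the monthly rate is 0.0033333, so the payment is 30,000 × 0.0033333 / (1 − 1.0033333^−144) = $262.66.
Over 61 months: Offer X costs 61 × $269.26 + $700.00 = $17,124.86; Offer Y costs 61 × $262.66 + $600.00 = $16,622.26.
Offer Y is cheaper by $17,124.86 − $16,622.26 = $502.60.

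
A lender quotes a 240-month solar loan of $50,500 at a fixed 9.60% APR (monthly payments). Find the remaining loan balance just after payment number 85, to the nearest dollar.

With monthly rate i = 9.6%/12 = 0.0080000, the balance after k of n payments is P · [(1+i)^n − (1+i)^k] / [(1+i)^n − 1].
(1+0.0080000)^240 = 6.76904975 and (1+0.0080000)^85 = 1.96854447, so the balance is 50,500 × (6.76904975 − 1.96854447) / (6.76904975 − 1) = $42,021.74.

$42,022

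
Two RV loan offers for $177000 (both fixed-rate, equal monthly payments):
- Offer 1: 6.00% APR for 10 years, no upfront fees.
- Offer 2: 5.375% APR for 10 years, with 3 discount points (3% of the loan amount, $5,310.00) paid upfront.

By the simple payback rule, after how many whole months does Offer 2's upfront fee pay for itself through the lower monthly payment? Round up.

Offer 1: at 6.00% the monthly rate is 0.0050000, so the payment is 177,000 × 0.0050000 / (1 − 1.0050000^−120) = $1,965.06.
Offer 2: at 5.375% the monthly rate is 0.0044792, so the payment is 177,000 × 0.0044792 / (1 − 1.0044792^−120) = $1,909.97.
Monthly savings = $1,965.06 − $1,909.97 = $55.09.
Break-even = $5,310.00 / $55.09 = 96.39 → 97 months.

97 months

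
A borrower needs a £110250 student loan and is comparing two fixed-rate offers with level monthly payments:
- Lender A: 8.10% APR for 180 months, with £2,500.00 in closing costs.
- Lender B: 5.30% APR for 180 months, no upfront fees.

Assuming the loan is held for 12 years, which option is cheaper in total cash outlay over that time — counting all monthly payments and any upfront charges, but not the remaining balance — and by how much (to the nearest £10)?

Lender A: monthly rate = 8.1%/12 = 0.0067500; payment = 110,250 × 0.0067500 / (1 − (1+0.0067500)^−180) = £1,059.98.
Lender B: at 5.30% the monthly rate is 0.0044167, so the payment is 110,250 × 0.0044167 / (1 − 1.0044167^−180) = £889.18.
Over 144 months: Lender A costs 144 × £1,059.98 + £2,500.00 = £155,137.12; Lender B costs 144 × £889.18 = £128,041.92.
Lender B is cheaper by £155,137.12 − £128,041.92 = £27,095.20.

Lender B by £27,100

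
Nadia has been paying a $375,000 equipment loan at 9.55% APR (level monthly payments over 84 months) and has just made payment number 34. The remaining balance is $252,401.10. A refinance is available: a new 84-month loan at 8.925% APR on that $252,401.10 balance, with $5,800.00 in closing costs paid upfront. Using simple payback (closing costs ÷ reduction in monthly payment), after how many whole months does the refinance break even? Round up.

Current payment = 375,000 × 9.55%/12 / (1 − (1+0.0079583)^−84) = $6,138.60.
Refinanced payment = 252,401.10 × 0.0074375 / (1 − (1+0.0074375)^−84) = $4,051.30.
Monthly savings = $6,138.60 − $4,051.30 = $2,087.30.
Break-even = $5,800.00 / $2,087.30 = 2.78 → 3 months.

3 months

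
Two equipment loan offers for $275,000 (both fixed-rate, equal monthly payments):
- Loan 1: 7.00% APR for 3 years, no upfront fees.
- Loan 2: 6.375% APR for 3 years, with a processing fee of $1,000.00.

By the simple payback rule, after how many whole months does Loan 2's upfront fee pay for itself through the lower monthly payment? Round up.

Loan 1: at 7.00% the monthly rate is 0.0058333, so the payment is 275,000 × 0.0058333 / (1 − 1.0058333^−36) = $8,491.20.
Loan 2: monthly rate = 6.375%/12 = 0.0053125; payment = 275,000 × 0.0053125 / (1 − (1+0.0053125)^−36) = $8,412.84.
Monthly savings = $8,491.20 − $8,412.84 = $78.36.
Break-even = $1,000.00 / $78.36 = 12.76 → 13 months.

13 months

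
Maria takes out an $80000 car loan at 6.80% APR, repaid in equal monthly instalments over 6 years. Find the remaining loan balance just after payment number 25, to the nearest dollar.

$55,823

With monthly rate i = 6.8%/12 = 0.0056667, the balance after k of n payments is P · [(1+i)^n − (1+i)^k] / [(1+i)^n − 1].
(1+0.0056667)^72 = 1.50207630 and (1+0.0056667)^25 = 1.15173187, so the balance is 80,000 × (1.50207630 − 1.15173187) / (1.50207630 − 1) = $55,823.30.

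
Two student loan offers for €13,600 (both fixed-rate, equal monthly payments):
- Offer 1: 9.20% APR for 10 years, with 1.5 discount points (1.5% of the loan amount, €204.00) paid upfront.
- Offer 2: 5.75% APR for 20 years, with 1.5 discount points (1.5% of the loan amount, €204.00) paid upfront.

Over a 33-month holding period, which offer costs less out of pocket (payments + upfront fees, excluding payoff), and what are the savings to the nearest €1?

Offer 1: monthly rate = 9.2%/12 = 0.0076667; payment = 13,600 × 0.0076667 / (1 − (1+0.0076667)^−120) = €173.75.
Offer 2: at 5.75% the monthly rate is 0.0047917, so the payment is 13,600 × 0.0047917 / (1 − 1.0047917^−240) = €95.48.
Over 33 months: Offer 1 costs 33 × €173.75 + €204.00 = €5,937.75; Offer 2 costs 33 × €95.48 + €204.00 = €3,354.84.
Offer 2 is cheaper by €5,937.75 − €3,354.84 = €2,582.91.

Offer 2 by €2,583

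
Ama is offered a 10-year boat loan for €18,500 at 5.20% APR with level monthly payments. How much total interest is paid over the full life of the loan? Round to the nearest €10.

At 5.20% the monthly rate is 0.0043333, so the payment is 18,500 × 0.0043333 / (1 − 1.0043333^−120) = €198.03.
Total paid = 120 × €198.03 = €23,763.60; interest = €23,763.60 − €18,500 = €5,263.60.

€5,260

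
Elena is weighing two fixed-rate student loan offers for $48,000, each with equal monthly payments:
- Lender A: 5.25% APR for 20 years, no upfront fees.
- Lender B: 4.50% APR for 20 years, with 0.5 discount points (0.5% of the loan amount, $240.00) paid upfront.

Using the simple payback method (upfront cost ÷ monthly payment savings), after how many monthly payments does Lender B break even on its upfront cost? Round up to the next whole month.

Lender A: monthly rate = 5.25%/12 = 0.0043750; payment = 48,000 × 0.0043750 / (1 − (1+0.0043750)^−240) = $323.45.
Lender B: at 4.50% the monthly rate is 0.0037500, so the payment is 48,000 × 0.0037500 / (1 − 1.0037500^−240) = $303.67.
Monthly savings = $323.45 − $303.67 = $19.78.
Break-even = $240.00 / $19.78 = 12.13 → 13 months.

13 months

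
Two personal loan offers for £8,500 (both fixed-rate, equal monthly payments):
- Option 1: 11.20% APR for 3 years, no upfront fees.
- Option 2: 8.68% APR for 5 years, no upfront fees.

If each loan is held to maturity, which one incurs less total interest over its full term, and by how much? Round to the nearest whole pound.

Option 1 by £461

Option 1: monthly rate = 11.2%/12 = 0.0093333; payment = 8,500 × 0.0093333 / (1 − (1+0.0093333)^−36) = £279.08.
Total interest on Option 1 = 36 × £279.08 − £8,500 = £1,546.88.
Option 2: at 8.68% the monthly rate is 0.0072333, so the payment is 8,500 × 0.0072333 / (1 − 1.0072333^−60) = £175.13.
Total interest on Option 2 = 60 × £175.13 − £8,500 = £2,007.80.
Option 1 is lower by £460.92.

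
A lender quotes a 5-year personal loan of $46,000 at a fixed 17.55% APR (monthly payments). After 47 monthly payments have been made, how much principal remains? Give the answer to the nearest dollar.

With monthly rate i = 17.55%/12 = 0.0146250, the balance after k of n payments is P · [(1+i)^n − (1+i)^k] / [(1+i)^n − 1].
(1+0.0146250)^60 = 2.38964583 and (1+0.0146250)^47 = 1.97861488, so the balance is 46,000 × (2.38964583 − 1.97861488) / (2.38964583 − 1) = $13,605.93.

$13,606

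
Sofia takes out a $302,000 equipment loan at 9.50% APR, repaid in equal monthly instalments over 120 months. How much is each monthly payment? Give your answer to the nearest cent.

Monthly rate = 9.5%/12 = 0.0079167; payment = 302,000 × 0.0079167 / (1 − (1+0.0079167)^−120) = $3,907.81.

$3,907.81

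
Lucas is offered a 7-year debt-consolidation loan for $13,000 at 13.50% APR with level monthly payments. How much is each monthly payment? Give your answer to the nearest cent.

$240.04

Monthly rate = 13.5%/12 = 0.0112500; payment = 13,000 × 0.0112500 / (1 − (1+0.0112500)^−84) = $240.04.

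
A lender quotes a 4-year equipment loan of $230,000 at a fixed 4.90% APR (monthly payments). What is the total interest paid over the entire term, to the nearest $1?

$23,744

At 4.90% the monthly rate is 0.0040833, so the payment is 230,000 × 0.0040833 / (1 − 1.0040833^−48) = $5,286.33.
Total paid = 48 × $5,286.33 = $253,743.84; interest = $253,743.84 − $230,000 = $23,743.84.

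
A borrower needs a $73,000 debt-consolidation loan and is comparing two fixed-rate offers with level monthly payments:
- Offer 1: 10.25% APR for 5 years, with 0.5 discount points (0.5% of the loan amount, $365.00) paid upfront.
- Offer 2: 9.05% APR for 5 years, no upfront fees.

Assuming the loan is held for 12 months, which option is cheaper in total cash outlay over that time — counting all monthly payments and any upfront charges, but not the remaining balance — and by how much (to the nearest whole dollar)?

Offer 2 by $880

Offer 1: monthly rate = 10.25%/12 = 0.0085417; payment = 73,000 × 0.0085417 / (1 − (1+0.0085417)^−60) = $1,560.03.
Offer 2: at 9.05% the monthly rate is 0.0075417, so the payment is 73,000 × 0.0075417 / (1 − 1.0075417^−60) = $1,517.13.
Over 12 months: Offer 1 costs 12 × $1,560.03 + $365.00 = $19,085.36; Offer 2 costs 12 × $1,517.13 = $18,205.56.
Offer 2 is cheaper by $19,085.36 − $18,205.56 = $879.80.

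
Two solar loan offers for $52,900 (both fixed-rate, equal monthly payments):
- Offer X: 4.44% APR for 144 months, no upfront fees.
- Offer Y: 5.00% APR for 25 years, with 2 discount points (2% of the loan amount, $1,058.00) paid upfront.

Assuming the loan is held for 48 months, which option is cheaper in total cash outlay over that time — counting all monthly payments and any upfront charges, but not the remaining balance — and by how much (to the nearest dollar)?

Offer Y by $6,876

Offer X: monthly rate = 4.44%/12 = 0.0037000; payment = 52,900 × 0.0037000 / (1 − (1+0.0037000)^−144) = $474.54.
Offer Y: at 5.00% the monthly rate is 0.0041667, so the payment is 52,900 × 0.0041667 / (1 − 1.0041667^−300) = $309.25.
Over 48 months: Offer X costs 48 × $474.54 = $22,777.92; Offer Y costs 48 × $309.25 + $1,058.00 = $15,902.00.
Offer Y is cheaper by $22,777.92 − $15,902.00 = $6,875.92.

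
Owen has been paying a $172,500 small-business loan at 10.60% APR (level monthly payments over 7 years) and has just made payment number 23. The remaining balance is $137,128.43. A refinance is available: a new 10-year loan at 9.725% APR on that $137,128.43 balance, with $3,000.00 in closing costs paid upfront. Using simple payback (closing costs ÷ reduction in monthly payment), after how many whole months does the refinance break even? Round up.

3 months

Current payment = 172,500 × 10.6%/12 / (1 − (1+0.0088333)^−84) = $2,917.47.
Refinanced payment = 137,128.43 × 0.0081042 / (1 − (1+0.0081042)^−120) = $1,791.34.
Monthly savings = $2,917.47 − $1,791.34 = $1,126.13.
Break-even = $3,000.00 / $1,126.13 = 2.66 → 3 months.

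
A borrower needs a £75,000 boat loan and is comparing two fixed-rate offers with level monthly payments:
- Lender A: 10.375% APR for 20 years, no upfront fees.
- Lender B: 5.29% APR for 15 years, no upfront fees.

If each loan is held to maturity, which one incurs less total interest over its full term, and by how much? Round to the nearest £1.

Lender B by £69,392

Lender A: monthly rate = 10.375%/12 = 0.0086458; payment = 75,000 × 0.0086458 / (1 − (1+0.0086458)^−240) = £742.50.
Total interest on Lender A = 240 × £742.50 − £75,000 = £103,200.00.
Lender B: at 5.29% the monthly rate is 0.0044083, so the payment is 75,000 × 0.0044083 / (1 − 1.0044083^−180) = £604.49.
Total interest on Lender B = 180 × £604.49 − £75,000 = £33,808.20.
Lender B is lower by £69,391.80.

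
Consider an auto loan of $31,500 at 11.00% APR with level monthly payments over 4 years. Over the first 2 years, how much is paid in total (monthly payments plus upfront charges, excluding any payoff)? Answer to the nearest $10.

Monthly rate = 11%/12 = 0.0091667; payment = 31,500 × 0.0091667 / (1 − (1+0.0091667)^−48) = $814.13.
Total outlay = 24 × $814.13 = $19,539.12.

$19,540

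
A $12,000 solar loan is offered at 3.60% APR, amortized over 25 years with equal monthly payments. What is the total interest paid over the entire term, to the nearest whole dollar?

Monthly rate = 3.6%/12 = 0.0030000; payment = 12,000 × 0.0030000 / (1 − (1+0.0030000)^−300) = $60.72.
Total paid = 300 × $60.72 = $18,216.00; interest = $18,216.00 − $12,000 = $6,216.00.

$6,216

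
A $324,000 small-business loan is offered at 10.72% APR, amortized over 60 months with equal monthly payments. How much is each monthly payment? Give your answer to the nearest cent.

Monthly rate = 10.72%/12 = 0.0089333; payment = 324,000 × 0.0089333 / (1 − (1+0.0089333)^−60) = $6,999.39.

$6,999.39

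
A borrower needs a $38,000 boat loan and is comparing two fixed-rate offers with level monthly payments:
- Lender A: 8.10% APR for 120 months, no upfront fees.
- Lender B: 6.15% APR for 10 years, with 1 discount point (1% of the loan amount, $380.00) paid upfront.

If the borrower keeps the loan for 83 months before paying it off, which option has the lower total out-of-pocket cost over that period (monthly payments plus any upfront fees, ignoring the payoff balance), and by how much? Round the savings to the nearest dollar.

Lender B by $2,800

Lender A: monthly rate = 8.1%/12 = 0.0067500; payment = 38,000 × 0.0067500 / (1 − (1+0.0067500)^−120) = $463.06.
Lender B: monthly rate = 6.15%/12 = 0.0051250; payment = 38,000 × 0.0051250 / (1 − (1+0.0051250)^−120) = $424.75.
Over 83 months: Lender A costs 83 × $463.06 = $38,433.98; Lender B costs 83 × $424.75 + $380.00 = $35,634.25.
Lender B is cheaper by $38,433.98 − $35,634.25 = $2,799.73.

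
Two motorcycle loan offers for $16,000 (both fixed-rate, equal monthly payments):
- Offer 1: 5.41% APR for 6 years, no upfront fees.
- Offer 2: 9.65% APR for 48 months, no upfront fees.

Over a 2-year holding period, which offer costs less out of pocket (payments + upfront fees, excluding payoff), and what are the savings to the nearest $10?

Offer 1 by $3,420

Offer 1: at 5.41% the monthly rate is 0.0045083, so the payment is 16,000 × 0.0045083 / (1 − 1.0045083^−72) = $260.73.
Offer 2: monthly rate = 9.65%/12 = 0.0080417; payment = 16,000 × 0.0080417 / (1 − (1+0.0080417)^−48) = $403.12.
Over 24 months: Offer 1 costs 24 × $260.73 = $6,257.52; Offer 2 costs 24 × $403.12 = $9,674.88.
Offer 1 is cheaper by $9,674.88 − $6,257.52 = $3,417.36.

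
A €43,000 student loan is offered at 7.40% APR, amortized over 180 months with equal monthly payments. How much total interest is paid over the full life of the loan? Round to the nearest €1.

At 7.40% the monthly rate is 0.0061667, so the payment is 43,000 × 0.0061667 / (1 − 1.0061667^−180) = €396.18.
Total paid = 180 × €396.18 = €71,312.40; interest = €71,312.40 − €43,000 = €28,312.40.

€28,312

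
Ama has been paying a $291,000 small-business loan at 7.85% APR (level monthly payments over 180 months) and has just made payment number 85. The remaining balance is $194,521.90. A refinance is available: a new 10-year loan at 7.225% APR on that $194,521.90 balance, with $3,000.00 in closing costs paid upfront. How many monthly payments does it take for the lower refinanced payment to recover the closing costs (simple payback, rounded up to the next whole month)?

7 months

Current payment = 291,000 × 7.85%/12 / (1 − (1+0.0065417)^−180) = $2,755.81.
Refinanced payment = 194,521.90 × 0.0060208 / (1 − (1+0.0060208)^−120) = $2,281.19.
Monthly savings = $2,755.81 − $2,281.19 = $474.62.
Break-even = $3,000.00 / $474.62 = 6.32 → 7 months.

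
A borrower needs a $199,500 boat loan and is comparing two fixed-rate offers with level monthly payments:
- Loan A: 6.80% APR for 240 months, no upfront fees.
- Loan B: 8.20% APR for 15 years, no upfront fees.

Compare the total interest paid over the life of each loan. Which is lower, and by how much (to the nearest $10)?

Loan B by $18,150

Loan A: monthly rate = 6.8%/12 = 0.0056667; payment = 199,500 × 0.0056667 / (1 − (1+0.0056667)^−240) = $1,522.86.
Total interest on Loan A = 240 × $1,522.86 − $199,500 = $165,986.40.
Loan B: at 8.20% the monthly rate is 0.0068333, so the payment is 199,500 × 0.0068333 / (1 − 1.0068333^−180) = $1,929.63.
Total interest on Loan B = 180 × $1,929.63 − $199,500 = $147,833.40.
Loan B is lower by $18,153.00.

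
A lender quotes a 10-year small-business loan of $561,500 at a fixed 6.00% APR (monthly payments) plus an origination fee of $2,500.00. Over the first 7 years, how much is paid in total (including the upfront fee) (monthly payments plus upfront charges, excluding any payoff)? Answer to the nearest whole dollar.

$526,139

At 6.00% the monthly rate is 0.0050000, so the payment is 561,500 × 0.0050000 / (1 − 1.0050000^−120) = $6,233.80.
Total outlay = 84 × $6,233.80 + $2,500.00 = $526,139.20.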